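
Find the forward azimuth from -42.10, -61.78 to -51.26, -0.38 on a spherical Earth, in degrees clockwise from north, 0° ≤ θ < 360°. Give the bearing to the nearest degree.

Δλ = -0.38 − -61.78 = 61.40°.
θ = atan2( sin Δλ · cos φ₂ , cos φ₁ · sin φ₂ − sin φ₁ · cos φ₂ · cos Δλ )
  = atan2(0.54943, -0.37790) = 124.521° → normalised to [0°, 360°): 124.521°.

125°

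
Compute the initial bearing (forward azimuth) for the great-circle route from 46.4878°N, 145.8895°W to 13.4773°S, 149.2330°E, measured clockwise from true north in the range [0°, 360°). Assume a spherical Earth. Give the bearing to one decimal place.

Δλ = 149.2330 − -145.8895 = 295.1225°; wrapped into (−180°, 180°]: -64.8775°.
θ = atan2( sin Δλ · cos φ₂ , cos φ₁ · sin φ₂ − sin φ₁ · cos φ₂ · cos Δλ )
  = atan2(-0.88047, -0.45988) = -117.579° → normalised to [0°, 360°): 242.421°.

242.4°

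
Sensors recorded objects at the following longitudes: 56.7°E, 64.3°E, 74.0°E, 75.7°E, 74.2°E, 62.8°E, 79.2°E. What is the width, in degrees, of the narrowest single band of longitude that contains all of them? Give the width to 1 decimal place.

Sort the longitudes: +56.7°, +62.8°, +64.3°, +74.0°, +74.2°, +75.7°, +79.2°.
Eastward gaps between consecutive values (wrapping around): 6.1°, 1.5°, 9.7°, 0.2°, 1.5°, 3.5°, 337.5°.
Largest gap = 337.5° ⇒ minimal covering band is its complement: 360° − 337.5° = 22.5°.
Band runs from +56.7° eastward to +79.2°.

22.5°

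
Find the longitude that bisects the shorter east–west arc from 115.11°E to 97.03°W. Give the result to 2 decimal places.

170.96°W

Signed shortest Δλ from +115.11° to -97.03° is +147.86°.
Midpoint longitude = +115.11° + (+147.86°)/2 = +115.11° + 73.93° = +189.04°.
Normalise into (−180°, 180°]: -170.96°.
(The naïve average (+115.11 + -97.03)/2 = 9.04° is on the wrong side of the globe.)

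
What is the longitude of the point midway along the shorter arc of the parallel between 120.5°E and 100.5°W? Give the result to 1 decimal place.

170.0°W

Signed shortest Δλ from +120.5° to -100.5° is +139.0°.
Midpoint longitude = +120.5° + (+139.0°)/2 = +120.5° + 69.5° = +190.0°.
Normalise into (−180°, 180°]: -170.0°.
(The naïve average (+120.5 + -100.5)/2 = 10.0° is on the wrong side of the globe.)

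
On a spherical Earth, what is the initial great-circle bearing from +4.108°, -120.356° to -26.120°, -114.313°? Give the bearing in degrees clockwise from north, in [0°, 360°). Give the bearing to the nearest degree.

169°

Δλ = -114.313 − -120.356 = 6.043°.
θ = atan2( sin Δλ · cos φ₂ , cos φ₁ · sin φ₂ − sin φ₁ · cos φ₂ · cos Δλ )
  = atan2(0.09452, -0.50308) = 169.359° → normalised to [0°, 360°): 169.359°.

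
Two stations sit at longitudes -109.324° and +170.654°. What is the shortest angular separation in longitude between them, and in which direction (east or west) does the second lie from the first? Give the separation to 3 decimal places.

80.022° west

Raw difference: 170.654 − -109.324 = 279.978°.
Normalise into (−180°, 180°]: 279.978° − 360° = -80.022°.
Negative ⇒ the second point lies to the west; separation 80.022°.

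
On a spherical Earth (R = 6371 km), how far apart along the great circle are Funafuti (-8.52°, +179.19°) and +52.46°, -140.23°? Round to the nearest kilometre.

7796 km

Δλ = -140.23 − 179.19 = -319.42°; wrapped into (−180°, 180°]: 40.58°.
Δφ = 52.46 − -8.52 = 60.98°.
a = sin²(Δφ/2) + cos φ₁ · cos φ₂ · sin²(Δλ/2) = 0.329905.
c = 2·atan2(√a, √(1−a)) = 1.22368 rad → d = 6371·c ≈ 7796.04 km.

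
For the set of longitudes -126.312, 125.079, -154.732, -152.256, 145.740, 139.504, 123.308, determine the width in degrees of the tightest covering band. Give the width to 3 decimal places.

110.380°

Sort the longitudes: -154.732°, -152.256°, -126.312°, +123.308°, +125.079°, +139.504°, +145.740°.
Eastward gaps between consecutive values (wrapping around): 2.476°, 25.944°, 249.620°, 1.771°, 14.425°, 6.236°, 59.528°.
Largest gap = 249.620° ⇒ minimal covering band is its complement: 360° − 249.620° = 110.380°.
Band runs from +123.308° eastward to -126.312°, crossing the antimeridian.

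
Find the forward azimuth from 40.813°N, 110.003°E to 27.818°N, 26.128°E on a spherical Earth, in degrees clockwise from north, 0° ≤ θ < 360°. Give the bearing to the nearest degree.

Δλ = 26.128 − 110.003 = -83.875°.
θ = atan2( sin Δλ · cos φ₂ , cos φ₁ · sin φ₂ − sin φ₁ · cos φ₂ · cos Δλ )
  = atan2(-0.87939, 0.29152) = -71.660° → normalised to [0°, 360°): 288.340°.

288°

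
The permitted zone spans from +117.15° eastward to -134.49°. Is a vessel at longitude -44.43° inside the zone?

Band width going east from +117.15° to -134.49°: ((-134.49 − 117.15) mod 360) = 108.36°.
Offset of -44.43° east of the west edge: ((-44.43 − 117.15) mod 360) = 198.42°.
198.42° > 108.36° ⇒ outside.

No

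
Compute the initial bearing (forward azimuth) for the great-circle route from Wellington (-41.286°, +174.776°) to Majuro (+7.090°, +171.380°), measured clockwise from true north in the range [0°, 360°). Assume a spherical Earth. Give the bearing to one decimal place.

355.5°

Δλ = 171.380 − 174.776 = -3.396°.
θ = atan2( sin Δλ · cos φ₂ , cos φ₁ · sin φ₂ − sin φ₁ · cos φ₂ · cos Δλ )
  = atan2(-0.05878, 0.74637) = -4.503° → normalised to [0°, 360°): 355.497°.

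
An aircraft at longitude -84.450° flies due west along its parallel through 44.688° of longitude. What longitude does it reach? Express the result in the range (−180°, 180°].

-129.138°

Start at -84.450°; shift −44.688° → -129.138°.
-129.138° already lies in (−180°, 180°].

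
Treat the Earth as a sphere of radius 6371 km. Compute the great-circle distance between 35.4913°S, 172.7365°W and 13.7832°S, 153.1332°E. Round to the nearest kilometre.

Δλ = 153.1332 − -172.7365 = 325.8697°; wrapped into (−180°, 180°]: -34.1303°.
Δφ = -13.7832 − -35.4913 = 21.7081°.
a = sin²(Δφ/2) + cos φ₁ · cos φ₂ · sin²(Δλ/2) = 0.103558.
c = 2·atan2(√a, √(1−a)) = 0.65527 rad → d = 6371·c ≈ 4174.73 km.

4175 km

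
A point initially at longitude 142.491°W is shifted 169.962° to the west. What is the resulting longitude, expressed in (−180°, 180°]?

Start at -142.491°; shift −169.962° → -312.453°.
-312.453° lies outside (−180°, 180°]; add 360° → +47.547°.

47.547°E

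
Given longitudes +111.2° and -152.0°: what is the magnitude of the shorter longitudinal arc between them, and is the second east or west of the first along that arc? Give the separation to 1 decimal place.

Raw difference: -152.0 − 111.2 = -263.2°.
Normalise into (−180°, 180°]: -263.2° + 360° = 96.8°.
Positive ⇒ the second point lies to the east; separation 96.8°.

96.8° east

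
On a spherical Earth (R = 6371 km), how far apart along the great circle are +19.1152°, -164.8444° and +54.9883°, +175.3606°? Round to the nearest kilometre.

Δλ = 175.3606 − -164.8444 = 340.2050°; wrapped into (−180°, 180°]: -19.7950°.
Δφ = 54.9883 − 19.1152 = 35.8731°.
a = sin²(Δφ/2) + cos φ₁ · cos φ₂ · sin²(Δλ/2) = 0.110858.
c = 2·atan2(√a, √(1−a)) = 0.67887 rad → d = 6371·c ≈ 4325.07 km.

4325 km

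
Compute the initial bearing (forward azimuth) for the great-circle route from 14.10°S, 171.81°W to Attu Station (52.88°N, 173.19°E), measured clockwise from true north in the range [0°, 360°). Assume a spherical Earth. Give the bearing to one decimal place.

350.3°

Δλ = 173.19 − -171.81 = 345.00°; wrapped into (−180°, 180°]: -15.00°.
θ = atan2( sin Δλ · cos φ₂ , cos φ₁ · sin φ₂ − sin φ₁ · cos φ₂ · cos Δλ )
  = atan2(-0.15619, 0.91536) = -9.683° → normalised to [0°, 360°): 350.317°.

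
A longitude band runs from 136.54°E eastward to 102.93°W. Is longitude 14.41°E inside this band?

No

Band width going east from +136.54° to -102.93°: ((-102.93 − 136.54) mod 360) = 120.53°.
Offset of +14.41° east of the west edge: ((14.41 − 136.54) mod 360) = 237.87°.
237.87° > 120.53° ⇒ outside.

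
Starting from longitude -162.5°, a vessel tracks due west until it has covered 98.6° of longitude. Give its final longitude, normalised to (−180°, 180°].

+98.9°

Start at -162.5°; shift −98.6° → -261.1°.
-261.1° lies outside (−180°, 180°]; add 360° → +98.9°.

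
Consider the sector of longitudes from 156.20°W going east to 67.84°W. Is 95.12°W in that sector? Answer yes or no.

Band width going east from -156.20° to -67.84°: ((-67.84 − -156.20) mod 360) = 88.36°.
Offset of -95.12° east of the west edge: ((-95.12 − -156.20) mod 360) = 61.08°.
61.08° ≤ 88.36° ⇒ inside.

Yes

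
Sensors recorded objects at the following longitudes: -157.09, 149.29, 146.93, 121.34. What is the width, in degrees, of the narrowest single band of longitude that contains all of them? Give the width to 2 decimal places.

Sort the longitudes: -157.09°, +121.34°, +146.93°, +149.29°.
Eastward gaps between consecutive values (wrapping around): 278.43°, 25.59°, 2.36°, 53.62°.
Largest gap = 278.43° ⇒ minimal covering band is its complement: 360° − 278.43° = 81.57°.
Band runs from +121.34° eastward to -157.09°, crossing the antimeridian.

81.57°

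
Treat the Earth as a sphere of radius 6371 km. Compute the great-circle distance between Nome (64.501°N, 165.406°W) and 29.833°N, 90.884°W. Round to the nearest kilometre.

Δλ = -90.884 − -165.406 = 74.522°.
Δφ = 29.833 − 64.501 = -34.668°.
a = sin²(Δφ/2) + cos φ₁ · cos φ₂ · sin²(Δλ/2) = 0.225662.
c = 2·atan2(√a, √(1−a)) = 0.99002 rad → d = 6371·c ≈ 6307.39 km.

6307 km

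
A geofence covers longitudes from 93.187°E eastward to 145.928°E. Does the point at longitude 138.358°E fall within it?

Band width going east from +93.187° to +145.928°: ((145.928 − 93.187) mod 360) = 52.741°.
Offset of +138.358° east of the west edge: ((138.358 − 93.187) mod 360) = 45.171°.
45.171° ≤ 52.741° ⇒ inside.

Yes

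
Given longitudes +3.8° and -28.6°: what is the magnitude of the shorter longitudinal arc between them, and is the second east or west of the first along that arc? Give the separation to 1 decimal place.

32.4° west

Raw difference: -28.6 − 3.8 = -32.4°.
Normalise into (−180°, 180°]: -32.4° stays -32.4°.
Negative ⇒ the second point lies to the west; separation 32.4°.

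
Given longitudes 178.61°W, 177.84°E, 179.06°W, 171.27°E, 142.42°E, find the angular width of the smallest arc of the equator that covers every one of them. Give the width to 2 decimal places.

Sort the longitudes: -179.06°, -178.61°, +142.42°, +171.27°, +177.84°.
Eastward gaps between consecutive values (wrapping around): 0.45°, 321.03°, 28.85°, 6.57°, 3.10°.
Largest gap = 321.03° ⇒ minimal covering band is its complement: 360° − 321.03° = 38.97°.
Band runs from +142.42° eastward to -178.61°, crossing the antimeridian.

38.97°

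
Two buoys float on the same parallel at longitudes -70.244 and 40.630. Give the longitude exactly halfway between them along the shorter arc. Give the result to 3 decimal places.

Signed shortest Δλ from -70.244° to +40.630° is +110.874°.
Midpoint longitude = -70.244° + (+110.874°)/2 = -70.244° + 55.437° = -14.807°.

-14.807°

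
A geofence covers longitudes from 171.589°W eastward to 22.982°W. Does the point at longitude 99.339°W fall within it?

Band width going east from -171.589° to -22.982°: ((-22.982 − -171.589) mod 360) = 148.607°.
Offset of -99.339° east of the west edge: ((-99.339 − -171.589) mod 360) = 72.250°.
72.250° ≤ 148.607° ⇒ inside.

Yes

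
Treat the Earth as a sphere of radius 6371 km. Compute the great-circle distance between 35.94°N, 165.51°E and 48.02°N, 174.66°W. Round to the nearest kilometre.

Δλ = -174.66 − 165.51 = -340.17°; wrapped into (−180°, 180°]: 19.83°.
Δφ = 48.02 − 35.94 = 12.08°.
a = sin²(Δφ/2) + cos φ₁ · cos φ₂ · sin²(Δλ/2) = 0.027128.
c = 2·atan2(√a, √(1−a)) = 0.33092 rad → d = 6371·c ≈ 2108.27 km.

2108 km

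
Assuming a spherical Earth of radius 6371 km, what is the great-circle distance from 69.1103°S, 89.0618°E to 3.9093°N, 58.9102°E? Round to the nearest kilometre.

Δλ = 58.9102 − 89.0618 = -30.1516°.
Δφ = 3.9093 − -69.1103 = 73.0196°.
a = sin²(Δφ/2) + cos φ₁ · cos φ₂ · sin²(Δλ/2) = 0.378044.
c = 2·atan2(√a, √(1−a)) = 1.32440 rad → d = 6371·c ≈ 8437.74 km.

8438 km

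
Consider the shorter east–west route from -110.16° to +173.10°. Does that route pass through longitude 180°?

Naïve |173.10 − -110.16| = 283.26° > 180°, so the shorter arc goes the other way round — across 180°.
Signed shortest Δλ = ((173.10 − -110.16 + 180) mod 360) − 180 = -76.74°.
Going west by 76.74° from -110.16° passes through 180° before reaching +173.10°.

Yes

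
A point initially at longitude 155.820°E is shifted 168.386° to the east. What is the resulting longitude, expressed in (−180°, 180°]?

35.794°W

Start at +155.820°; shift +168.386° → +324.206°.
+324.206° lies outside (−180°, 180°]; subtract 360° → -35.794°.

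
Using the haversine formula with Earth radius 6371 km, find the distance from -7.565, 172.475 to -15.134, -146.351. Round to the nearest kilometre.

4560 km

Δλ = -146.351 − 172.475 = -318.826°; wrapped into (−180°, 180°]: 41.174°.
Δφ = -15.134 − -7.565 = -7.569°.
a = sin²(Δφ/2) + cos φ₁ · cos φ₂ · sin²(Δλ/2) = 0.122673.
c = 2·atan2(√a, √(1−a)) = 0.71567 rad → d = 6371·c ≈ 4559.52 km.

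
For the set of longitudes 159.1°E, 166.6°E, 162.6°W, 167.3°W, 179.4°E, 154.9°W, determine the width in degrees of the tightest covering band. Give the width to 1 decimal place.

Sort the longitudes: -167.3°, -162.6°, -154.9°, +159.1°, +166.6°, +179.4°.
Eastward gaps between consecutive values (wrapping around): 4.7°, 7.7°, 314.0°, 7.5°, 12.8°, 13.3°.
Largest gap = 314.0° ⇒ minimal covering band is its complement: 360° − 314.0° = 46.0°.
Band runs from +159.1° eastward to -154.9°, crossing the antimeridian.

46.0°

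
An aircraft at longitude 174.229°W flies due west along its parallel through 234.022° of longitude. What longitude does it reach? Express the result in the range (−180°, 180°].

Start at -174.229°; shift −234.022° → -408.251°.
-408.251° lies outside (−180°, 180°]; add 360° → -48.251°.

48.251°W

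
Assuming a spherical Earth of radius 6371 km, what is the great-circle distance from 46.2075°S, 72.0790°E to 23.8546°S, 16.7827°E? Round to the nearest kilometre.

5480 km

Δλ = 16.7827 − 72.0790 = -55.2963°.
Δφ = -23.8546 − -46.2075 = 22.3529°.
a = sin²(Δφ/2) + cos φ₁ · cos φ₂ · sin²(Δλ/2) = 0.173862.
c = 2·atan2(√a, √(1−a)) = 0.86021 rad → d = 6371·c ≈ 5480.41 km.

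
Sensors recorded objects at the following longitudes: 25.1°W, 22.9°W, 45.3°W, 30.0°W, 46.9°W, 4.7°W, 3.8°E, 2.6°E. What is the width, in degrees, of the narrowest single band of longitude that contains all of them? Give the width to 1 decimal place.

Sort the longitudes: -46.9°, -45.3°, -30.0°, -25.1°, -22.9°, -4.7°, +2.6°, +3.8°.
Eastward gaps between consecutive values (wrapping around): 1.6°, 15.3°, 4.9°, 2.2°, 18.2°, 7.3°, 1.2°, 309.3°.
Largest gap = 309.3° ⇒ minimal covering band is its complement: 360° − 309.3° = 50.7°.
Band runs from -46.9° eastward to +3.8°.

50.7°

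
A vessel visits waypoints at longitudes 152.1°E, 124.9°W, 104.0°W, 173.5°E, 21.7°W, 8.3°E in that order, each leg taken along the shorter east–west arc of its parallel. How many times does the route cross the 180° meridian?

Leg 1: +152.1° → -124.9°, shortest Δλ = 83.0° (east) — crosses 180°.
Leg 2: -124.9° → -104.0°, shortest Δλ = 20.9° (east) — does not cross 180°.
Leg 3: -104.0° → +173.5°, shortest Δλ = -82.5° (west) — crosses 180°.
Leg 4: +173.5° → -21.7°, shortest Δλ = 164.8° (east) — crosses 180°.
Leg 5: -21.7° → +8.3°, shortest Δλ = 30.0° (east) — does not cross 180°.
Total crossings: 3.

3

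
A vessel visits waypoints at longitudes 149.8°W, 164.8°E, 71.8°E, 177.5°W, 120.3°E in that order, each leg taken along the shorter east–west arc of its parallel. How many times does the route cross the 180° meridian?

3

Leg 1: -149.8° → +164.8°, shortest Δλ = -45.4° (west) — crosses 180°.
Leg 2: +164.8° → +71.8°, shortest Δλ = -93.0° (west) — does not cross 180°.
Leg 3: +71.8° → -177.5°, shortest Δλ = 110.7° (east) — crosses 180°.
Leg 4: -177.5° → +120.3°, shortest Δλ = -62.2° (west) — crosses 180°.
Total crossings: 3.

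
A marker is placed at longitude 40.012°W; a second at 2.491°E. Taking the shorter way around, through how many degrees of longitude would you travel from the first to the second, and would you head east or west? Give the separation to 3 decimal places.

Raw difference: 2.491 − -40.012 = 42.503°.
Normalise into (−180°, 180°]: 42.503° stays 42.503°.
Positive ⇒ the second point lies to the east; separation 42.503°.

42.503° east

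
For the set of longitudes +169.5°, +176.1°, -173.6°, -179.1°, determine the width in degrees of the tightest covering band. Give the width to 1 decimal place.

Sort the longitudes: -179.1°, -173.6°, +169.5°, +176.1°.
Eastward gaps between consecutive values (wrapping around): 5.5°, 343.1°, 6.6°, 4.8°.
Largest gap = 343.1° ⇒ minimal covering band is its complement: 360° − 343.1° = 16.9°.
Band runs from +169.5° eastward to -173.6°, crossing the antimeridian.

16.9°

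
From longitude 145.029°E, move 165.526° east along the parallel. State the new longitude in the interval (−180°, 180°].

Start at +145.029°; shift +165.526° → +310.555°.
+310.555° lies outside (−180°, 180°]; subtract 360° → -49.445°.

49.445°W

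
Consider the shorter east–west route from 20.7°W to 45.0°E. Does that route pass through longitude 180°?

Signed shortest Δλ = ((45.0 − -20.7 + 180) mod 360) − 180 = 65.7°.
Going east by 65.7° from -20.7° reaches +45.0° without touching 180°.

No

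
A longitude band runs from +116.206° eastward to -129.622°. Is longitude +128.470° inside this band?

Band width going east from +116.206° to -129.622°: ((-129.622 − 116.206) mod 360) = 114.172°.
Offset of +128.470° east of the west edge: ((128.470 − 116.206) mod 360) = 12.264°.
12.264° ≤ 114.172° ⇒ inside.

Yes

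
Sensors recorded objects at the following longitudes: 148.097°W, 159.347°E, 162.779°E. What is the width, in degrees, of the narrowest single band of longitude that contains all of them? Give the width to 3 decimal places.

Sort the longitudes: -148.097°, +159.347°, +162.779°.
Eastward gaps between consecutive values (wrapping around): 307.444°, 3.432°, 49.124°.
Largest gap = 307.444° ⇒ minimal covering band is its complement: 360° − 307.444° = 52.556°.
Band runs from +159.347° eastward to -148.097°, crossing the antimeridian.

52.556°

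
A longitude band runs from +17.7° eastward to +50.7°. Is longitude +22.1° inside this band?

Yes

Band width going east from +17.7° to +50.7°: ((50.7 − 17.7) mod 360) = 33.0°.
Offset of +22.1° east of the west edge: ((22.1 − 17.7) mod 360) = 4.4°.
4.4° ≤ 33.0° ⇒ inside.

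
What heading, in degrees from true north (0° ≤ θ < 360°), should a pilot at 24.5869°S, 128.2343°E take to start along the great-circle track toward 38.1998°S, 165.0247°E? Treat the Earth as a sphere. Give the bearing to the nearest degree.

Δλ = 165.0247 − 128.2343 = 36.7904°.
θ = atan2( sin Δλ · cos φ₂ , cos φ₁ · sin φ₂ − sin φ₁ · cos φ₂ · cos Δλ )
  = atan2(0.47064, -0.30048) = 122.556° → normalised to [0°, 360°): 122.556°.

123°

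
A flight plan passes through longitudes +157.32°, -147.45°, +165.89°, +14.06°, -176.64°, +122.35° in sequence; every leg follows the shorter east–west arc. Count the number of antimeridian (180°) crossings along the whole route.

4

Leg 1: +157.32° → -147.45°, shortest Δλ = 55.23° (east) — crosses 180°.
Leg 2: -147.45° → +165.89°, shortest Δλ = -46.66° (west) — crosses 180°.
Leg 3: +165.89° → +14.06°, shortest Δλ = -151.83° (west) — does not cross 180°.
Leg 4: +14.06° → -176.64°, shortest Δλ = 169.3° (east) — crosses 180°.
Leg 5: -176.64° → +122.35°, shortest Δλ = -61.01° (west) — crosses 180°.
Total crossings: 4.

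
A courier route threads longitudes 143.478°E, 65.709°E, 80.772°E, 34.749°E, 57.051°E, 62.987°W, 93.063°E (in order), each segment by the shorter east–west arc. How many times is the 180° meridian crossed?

0

Leg 1: +143.478° → +65.709°, shortest Δλ = -77.769° (west) — does not cross 180°.
Leg 2: +65.709° → +80.772°, shortest Δλ = 15.063° (east) — does not cross 180°.
Leg 3: +80.772° → +34.749°, shortest Δλ = -46.023° (west) — does not cross 180°.
Leg 4: +34.749° → +57.051°, shortest Δλ = 22.302° (east) — does not cross 180°.
Leg 5: +57.051° → -62.987°, shortest Δλ = -120.038° (west) — does not cross 180°.
Leg 6: -62.987° → +93.063°, shortest Δλ = 156.05° (east) — does not cross 180°.
Total crossings: 0.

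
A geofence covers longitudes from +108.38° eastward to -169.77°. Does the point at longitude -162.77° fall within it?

No

Band width going east from +108.38° to -169.77°: ((-169.77 − 108.38) mod 360) = 81.85°.
Offset of -162.77° east of the west edge: ((-162.77 − 108.38) mod 360) = 88.85°.
88.85° > 81.85° ⇒ outside.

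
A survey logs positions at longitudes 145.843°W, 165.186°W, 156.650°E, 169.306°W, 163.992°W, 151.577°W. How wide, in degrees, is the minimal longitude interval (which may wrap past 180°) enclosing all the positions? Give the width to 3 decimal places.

57.507°

Sort the longitudes: -169.306°, -165.186°, -163.992°, -151.577°, -145.843°, +156.650°.
Eastward gaps between consecutive values (wrapping around): 4.120°, 1.194°, 12.415°, 5.734°, 302.493°, 34.044°.
Largest gap = 302.493° ⇒ minimal covering band is its complement: 360° − 302.493° = 57.507°.
Band runs from +156.650° eastward to -145.843°, crossing the antimeridian.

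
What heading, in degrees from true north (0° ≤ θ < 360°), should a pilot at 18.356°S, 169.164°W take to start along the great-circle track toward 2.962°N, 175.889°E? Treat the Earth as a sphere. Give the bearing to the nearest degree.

Δλ = 175.889 − -169.164 = 345.053°; wrapped into (−180°, 180°]: -14.947°.
θ = atan2( sin Δλ · cos φ₂ , cos φ₁ · sin φ₂ − sin φ₁ · cos φ₂ · cos Δλ )
  = atan2(-0.25758, 0.35290) = -36.125° → normalised to [0°, 360°): 323.875°.

324°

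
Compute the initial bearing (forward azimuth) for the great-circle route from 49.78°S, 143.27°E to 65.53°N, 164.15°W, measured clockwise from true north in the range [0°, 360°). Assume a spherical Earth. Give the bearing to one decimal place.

22.9°

Δλ = -164.15 − 143.27 = -307.42°; wrapped into (−180°, 180°]: 52.58°.
θ = atan2( sin Δλ · cos φ₂ , cos φ₁ · sin φ₂ − sin φ₁ · cos φ₂ · cos Δλ )
  = atan2(0.32897, 0.77992) = 22.870° → normalised to [0°, 360°): 22.870°.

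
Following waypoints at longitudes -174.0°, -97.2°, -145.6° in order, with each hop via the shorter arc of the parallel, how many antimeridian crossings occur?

Leg 1: -174.0° → -97.2°, shortest Δλ = 76.8° (east) — does not cross 180°.
Leg 2: -97.2° → -145.6°, shortest Δλ = -48.4° (west) — does not cross 180°.
Total crossings: 0.

0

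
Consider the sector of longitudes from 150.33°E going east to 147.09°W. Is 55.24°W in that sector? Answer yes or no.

Band width going east from +150.33° to -147.09°: ((-147.09 − 150.33) mod 360) = 62.58°.
Offset of -55.24° east of the west edge: ((-55.24 − 150.33) mod 360) = 154.43°.
154.43° > 62.58° ⇒ outside.

No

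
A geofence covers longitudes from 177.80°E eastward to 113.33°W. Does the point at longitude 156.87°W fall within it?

Band width going east from +177.80° to -113.33°: ((-113.33 − 177.80) mod 360) = 68.87°.
Offset of -156.87° east of the west edge: ((-156.87 − 177.80) mod 360) = 25.33°.
25.33° ≤ 68.87° ⇒ inside.

Yes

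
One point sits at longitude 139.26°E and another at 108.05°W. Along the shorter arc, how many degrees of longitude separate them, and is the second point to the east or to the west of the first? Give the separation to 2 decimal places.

Raw difference: -108.05 − 139.26 = -247.31°.
Normalise into (−180°, 180°]: -247.31° + 360° = 112.69°.
Positive ⇒ the second point lies to the east; separation 112.69°.

112.69° east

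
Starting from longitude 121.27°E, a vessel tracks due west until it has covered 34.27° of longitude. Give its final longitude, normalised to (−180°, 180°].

87.00°E

Start at +121.27°; shift −34.27° → +87.00°.
+87.00° already lies in (−180°, 180°].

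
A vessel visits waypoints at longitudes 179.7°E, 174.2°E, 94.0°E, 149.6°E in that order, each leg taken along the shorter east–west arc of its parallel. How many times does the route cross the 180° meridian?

Leg 1: +179.7° → +174.2°, shortest Δλ = -5.5° (west) — does not cross 180°.
Leg 2: +174.2° → +94.0°, shortest Δλ = -80.2° (west) — does not cross 180°.
Leg 3: +94.0° → +149.6°, shortest Δλ = 55.6° (east) — does not cross 180°.
Total crossings: 0.

0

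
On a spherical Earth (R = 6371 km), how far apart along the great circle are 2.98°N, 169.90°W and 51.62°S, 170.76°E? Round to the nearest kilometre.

Δλ = 170.76 − -169.90 = 340.66°; wrapped into (−180°, 180°]: -19.34°.
Δφ = -51.62 − 2.98 = -54.60°.
a = sin²(Δφ/2) + cos φ₁ · cos φ₂ · sin²(Δλ/2) = 0.227854.
c = 2·atan2(√a, √(1−a)) = 0.99525 rad → d = 6371·c ≈ 6340.74 km.

6341 km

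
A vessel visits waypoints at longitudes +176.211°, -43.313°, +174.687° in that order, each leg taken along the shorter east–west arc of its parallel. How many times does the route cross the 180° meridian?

Leg 1: +176.211° → -43.313°, shortest Δλ = 140.476° (east) — crosses 180°.
Leg 2: -43.313° → +174.687°, shortest Δλ = -142.0° (west) — crosses 180°.
Total crossings: 2.

2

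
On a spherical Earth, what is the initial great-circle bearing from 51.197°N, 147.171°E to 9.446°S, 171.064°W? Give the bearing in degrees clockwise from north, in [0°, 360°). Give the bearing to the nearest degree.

136°

Δλ = -171.064 − 147.171 = -318.235°; wrapped into (−180°, 180°]: 41.765°.
θ = atan2( sin Δλ · cos φ₂ , cos φ₁ · sin φ₂ − sin φ₁ · cos φ₂ · cos Δλ )
  = atan2(0.65705, -0.67623) = 135.824° → normalised to [0°, 360°): 135.824°.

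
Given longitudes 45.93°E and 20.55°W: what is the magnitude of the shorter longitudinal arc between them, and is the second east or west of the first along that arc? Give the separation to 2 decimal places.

66.48° west

Raw difference: -20.55 − 45.93 = -66.48°.
Normalise into (−180°, 180°]: -66.48° stays -66.48°.
Negative ⇒ the second point lies to the west; separation 66.48°.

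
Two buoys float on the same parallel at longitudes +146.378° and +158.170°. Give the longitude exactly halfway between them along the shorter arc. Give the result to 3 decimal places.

Signed shortest Δλ from +146.378° to +158.170° is +11.792°.
Midpoint longitude = +146.378° + (+11.792°)/2 = +146.378° + 5.896° = +152.274°.

+152.274°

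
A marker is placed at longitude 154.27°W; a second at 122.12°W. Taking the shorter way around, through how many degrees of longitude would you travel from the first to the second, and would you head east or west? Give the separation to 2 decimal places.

Raw difference: -122.12 − -154.27 = 32.15°.
Normalise into (−180°, 180°]: 32.15° stays 32.15°.
Positive ⇒ the second point lies to the east; separation 32.15°.

32.15° east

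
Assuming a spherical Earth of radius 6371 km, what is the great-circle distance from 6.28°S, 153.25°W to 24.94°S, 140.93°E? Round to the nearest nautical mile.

Δλ = 140.93 − -153.25 = 294.18°; wrapped into (−180°, 180°]: -65.82°.
Δφ = -24.94 − -6.28 = -18.66°.
a = sin²(Δφ/2) + cos φ₁ · cos φ₂ · sin²(Δλ/2) = 0.292347.
c = 2·atan2(√a, √(1−a)) = 1.14252 rad → d = 6371·c ≈ 7278.98 km ≈ 3930.34 nmi.

3930 nmi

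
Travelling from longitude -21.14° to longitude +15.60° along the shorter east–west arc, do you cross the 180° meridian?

No

Signed shortest Δλ = ((15.60 − -21.14 + 180) mod 360) − 180 = 36.74°.
Going east by 36.74° from -21.14° reaches +15.60° without touching 180°.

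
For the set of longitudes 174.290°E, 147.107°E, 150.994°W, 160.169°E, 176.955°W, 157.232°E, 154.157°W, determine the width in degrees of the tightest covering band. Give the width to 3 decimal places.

Sort the longitudes: -176.955°, -154.157°, -150.994°, +147.107°, +157.232°, +160.169°, +174.290°.
Eastward gaps between consecutive values (wrapping around): 22.798°, 3.163°, 298.101°, 10.125°, 2.937°, 14.121°, 8.755°.
Largest gap = 298.101° ⇒ minimal covering band is its complement: 360° − 298.101° = 61.899°.
Band runs from +147.107° eastward to -150.994°, crossing the antimeridian.

61.899°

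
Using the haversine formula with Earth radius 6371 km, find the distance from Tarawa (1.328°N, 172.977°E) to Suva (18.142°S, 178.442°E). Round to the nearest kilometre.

2246 km

Δλ = 178.442 − 172.977 = 5.465°.
Δφ = -18.142 − 1.328 = -19.470°.
a = sin²(Δφ/2) + cos φ₁ · cos φ₂ · sin²(Δλ/2) = 0.030751.
c = 2·atan2(√a, √(1−a)) = 0.35254 rad → d = 6371·c ≈ 2246.05 km.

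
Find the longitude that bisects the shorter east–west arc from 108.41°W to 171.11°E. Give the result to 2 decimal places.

Signed shortest Δλ from -108.41° to +171.11° is -80.48°.
Midpoint longitude = -108.41° + (-80.48°)/2 = -108.41° − 40.24° = -148.65°.
(The naïve average (-108.41 + +171.11)/2 = 31.35° is on the wrong side of the globe.)

148.65°W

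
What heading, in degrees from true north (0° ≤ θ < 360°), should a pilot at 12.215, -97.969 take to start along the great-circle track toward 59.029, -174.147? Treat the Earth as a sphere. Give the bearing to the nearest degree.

Δλ = -174.147 − -97.969 = -76.178°.
θ = atan2( sin Δλ · cos φ₂ , cos φ₁ · sin φ₂ − sin φ₁ · cos φ₂ · cos Δλ )
  = atan2(-0.49970, 0.81200) = -31.608° → normalised to [0°, 360°): 328.392°.

328°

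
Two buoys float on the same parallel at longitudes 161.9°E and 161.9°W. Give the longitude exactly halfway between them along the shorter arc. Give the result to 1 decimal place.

Signed shortest Δλ from +161.9° to -161.9° is +36.2°.
Midpoint longitude = +161.9° + (+36.2°)/2 = +161.9° + 18.1° = +180.0°.
(The naïve average (+161.9 + -161.9)/2 = 0.0° is on the wrong side of the globe.)

180.0°E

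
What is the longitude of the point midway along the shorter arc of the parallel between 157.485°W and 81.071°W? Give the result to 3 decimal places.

119.278°W

Signed shortest Δλ from -157.485° to -81.071° is +76.414°.
Midpoint longitude = -157.485° + (+76.414°)/2 = -157.485° + 38.207° = -119.278°.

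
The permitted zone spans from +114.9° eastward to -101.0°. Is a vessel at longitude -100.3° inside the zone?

Band width going east from +114.9° to -101.0°: ((-101.0 − 114.9) mod 360) = 144.1°.
Offset of -100.3° east of the west edge: ((-100.3 − 114.9) mod 360) = 144.8°.
144.8° > 144.1° ⇒ outside.

No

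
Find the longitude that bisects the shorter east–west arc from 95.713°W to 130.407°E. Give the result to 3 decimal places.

Signed shortest Δλ from -95.713° to +130.407° is -133.880°.
Midpoint longitude = -95.713° + (-133.880°)/2 = -95.713° − 66.940° = -162.653°.
(The naïve average (-95.713 + +130.407)/2 = 17.347° is on the wrong side of the globe.)

162.653°W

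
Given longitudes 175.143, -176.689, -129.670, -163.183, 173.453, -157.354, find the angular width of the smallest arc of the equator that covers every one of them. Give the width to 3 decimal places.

Sort the longitudes: -176.689°, -163.183°, -157.354°, -129.670°, +173.453°, +175.143°.
Eastward gaps between consecutive values (wrapping around): 13.506°, 5.829°, 27.684°, 303.123°, 1.690°, 8.168°.
Largest gap = 303.123° ⇒ minimal covering band is its complement: 360° − 303.123° = 56.877°.
Band runs from +173.453° eastward to -129.670°, crossing the antimeridian.

56.877°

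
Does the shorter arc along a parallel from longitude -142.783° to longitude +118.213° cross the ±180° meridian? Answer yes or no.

Yes

Naïve |118.213 − -142.783| = 260.996° > 180°, so the shorter arc goes the other way round — across 180°.
Signed shortest Δλ = ((118.213 − -142.783 + 180) mod 360) − 180 = -99.004°.
Going west by 99.004° from -142.783° passes through 180° before reaching +118.213°.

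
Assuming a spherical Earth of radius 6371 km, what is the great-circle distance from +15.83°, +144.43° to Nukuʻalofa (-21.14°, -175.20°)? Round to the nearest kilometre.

6024 km

Δλ = -175.20 − 144.43 = -319.63°; wrapped into (−180°, 180°]: 40.37°.
Δφ = -21.14 − 15.83 = -36.97°.
a = sin²(Δφ/2) + cos φ₁ · cos φ₂ · sin²(Δλ/2) = 0.207362.
c = 2·atan2(√a, √(1−a)) = 0.94558 rad → d = 6371·c ≈ 6024.26 km.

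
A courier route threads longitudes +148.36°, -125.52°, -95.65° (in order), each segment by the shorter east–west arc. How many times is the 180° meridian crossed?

Leg 1: +148.36° → -125.52°, shortest Δλ = 86.12° (east) — crosses 180°.
Leg 2: -125.52° → -95.65°, shortest Δλ = 29.87° (east) — does not cross 180°.
Total crossings: 1.

1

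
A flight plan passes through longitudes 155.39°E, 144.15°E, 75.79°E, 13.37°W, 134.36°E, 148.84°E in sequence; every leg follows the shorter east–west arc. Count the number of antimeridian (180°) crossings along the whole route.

Leg 1: +155.39° → +144.15°, shortest Δλ = -11.24° (west) — does not cross 180°.
Leg 2: +144.15° → +75.79°, shortest Δλ = -68.36° (west) — does not cross 180°.
Leg 3: +75.79° → -13.37°, shortest Δλ = -89.16° (west) — does not cross 180°.
Leg 4: -13.37° → +134.36°, shortest Δλ = 147.73° (east) — does not cross 180°.
Leg 5: +134.36° → +148.84°, shortest Δλ = 14.48° (east) — does not cross 180°.
Total crossings: 0.

0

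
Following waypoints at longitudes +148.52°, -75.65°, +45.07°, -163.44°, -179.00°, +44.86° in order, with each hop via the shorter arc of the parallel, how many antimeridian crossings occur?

3

Leg 1: +148.52° → -75.65°, shortest Δλ = 135.83° (east) — crosses 180°.
Leg 2: -75.65° → +45.07°, shortest Δλ = 120.72° (east) — does not cross 180°.
Leg 3: +45.07° → -163.44°, shortest Δλ = 151.49° (east) — crosses 180°.
Leg 4: -163.44° → -179.00°, shortest Δλ = -15.56° (west) — does not cross 180°.
Leg 5: -179.00° → +44.86°, shortest Δλ = -136.14° (west) — crosses 180°.
Total crossings: 3.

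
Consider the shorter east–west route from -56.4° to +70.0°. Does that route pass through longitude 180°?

Signed shortest Δλ = ((70.0 − -56.4 + 180) mod 360) − 180 = 126.4°.
Going east by 126.4° from -56.4° reaches +70.0° without touching 180°.

No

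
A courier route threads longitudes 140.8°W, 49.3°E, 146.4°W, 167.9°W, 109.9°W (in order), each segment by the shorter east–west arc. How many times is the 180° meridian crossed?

2

Leg 1: -140.8° → +49.3°, shortest Δλ = -169.9° (west) — crosses 180°.
Leg 2: +49.3° → -146.4°, shortest Δλ = 164.3° (east) — crosses 180°.
Leg 3: -146.4° → -167.9°, shortest Δλ = -21.5° (west) — does not cross 180°.
Leg 4: -167.9° → -109.9°, shortest Δλ = 58.0° (east) — does not cross 180°.
Total crossings: 2.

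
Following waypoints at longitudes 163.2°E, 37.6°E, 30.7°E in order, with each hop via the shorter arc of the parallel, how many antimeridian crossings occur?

0

Leg 1: +163.2° → +37.6°, shortest Δλ = -125.6° (west) — does not cross 180°.
Leg 2: +37.6° → +30.7°, shortest Δλ = -6.9° (west) — does not cross 180°.
Total crossings: 0.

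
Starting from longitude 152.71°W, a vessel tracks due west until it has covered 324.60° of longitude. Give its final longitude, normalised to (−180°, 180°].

117.31°W

Start at -152.71°; shift −324.60° → -477.31°.
-477.31° lies outside (−180°, 180°]; add 360° → -117.31°.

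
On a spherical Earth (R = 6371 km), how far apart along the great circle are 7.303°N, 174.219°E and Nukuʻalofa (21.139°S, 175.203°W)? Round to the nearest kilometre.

Δλ = -175.203 − 174.219 = -349.422°; wrapped into (−180°, 180°]: 10.578°.
Δφ = -21.139 − 7.303 = -28.442°.
a = sin²(Δφ/2) + cos φ₁ · cos φ₂ · sin²(Δλ/2) = 0.068211.
c = 2·atan2(√a, √(1−a)) = 0.52847 rad → d = 6371·c ≈ 3366.90 km.

3367 km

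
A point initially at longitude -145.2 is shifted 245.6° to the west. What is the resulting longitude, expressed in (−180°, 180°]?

-30.8°

Start at -145.2°; shift −245.6° → -390.8°.
-390.8° lies outside (−180°, 180°]; add 360° → -30.8°.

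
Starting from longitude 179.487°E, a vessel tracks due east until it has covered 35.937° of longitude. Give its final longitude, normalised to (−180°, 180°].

Start at +179.487°; shift +35.937° → +215.424°.
+215.424° lies outside (−180°, 180°]; subtract 360° → -144.576°.

144.576°W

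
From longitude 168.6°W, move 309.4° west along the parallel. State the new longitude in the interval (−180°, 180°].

Start at -168.6°; shift −309.4° → -478.0°.
-478.0° lies outside (−180°, 180°]; add 360° → -118.0°.

118.0°W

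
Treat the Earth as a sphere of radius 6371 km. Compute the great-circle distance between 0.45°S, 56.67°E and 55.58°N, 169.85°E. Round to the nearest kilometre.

11479 km

Δλ = 169.85 − 56.67 = 113.18°.
Δφ = 55.58 − -0.45 = 56.03°.
a = sin²(Δφ/2) + cos φ₁ · cos φ₂ · sin²(Δλ/2) = 0.614484.
c = 2·atan2(√a, √(1−a)) = 1.80181 rad → d = 6371·c ≈ 11479.36 km.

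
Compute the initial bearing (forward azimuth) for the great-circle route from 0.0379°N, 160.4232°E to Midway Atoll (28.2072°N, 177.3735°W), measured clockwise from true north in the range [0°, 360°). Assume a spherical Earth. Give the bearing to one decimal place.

35.2°

Δλ = -177.3735 − 160.4232 = -337.7967°; wrapped into (−180°, 180°]: 22.2033°.
θ = atan2( sin Δλ · cos φ₂ , cos φ₁ · sin φ₂ − sin φ₁ · cos φ₂ · cos Δλ )
  = atan2(0.33302, 0.47212) = 35.198° → normalised to [0°, 360°): 35.198°.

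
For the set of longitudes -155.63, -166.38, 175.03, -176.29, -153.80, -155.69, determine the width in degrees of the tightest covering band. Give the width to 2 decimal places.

31.17°

Sort the longitudes: -176.29°, -166.38°, -155.69°, -155.63°, -153.80°, +175.03°.
Eastward gaps between consecutive values (wrapping around): 9.91°, 10.69°, 0.06°, 1.83°, 328.83°, 8.68°.
Largest gap = 328.83° ⇒ minimal covering band is its complement: 360° − 328.83° = 31.17°.
Band runs from +175.03° eastward to -153.80°, crossing the antimeridian.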